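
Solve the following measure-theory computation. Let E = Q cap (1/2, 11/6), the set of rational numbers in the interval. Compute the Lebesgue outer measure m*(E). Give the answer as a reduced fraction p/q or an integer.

Q cap (1/2, 11/6) is countable; list its elements as q_1, q_2, ... . Fix eps > 0 and cover the k-th point by an interval of length eps * 2^(-k). The cover has total length eps * sum_{k>=1} 2^(-k) = eps, so by definition of outer measure m*(Q cap (1/2, 11/6)) <= eps. Since eps was arbitrary and m* >= 0, the outer measure is 0.

0


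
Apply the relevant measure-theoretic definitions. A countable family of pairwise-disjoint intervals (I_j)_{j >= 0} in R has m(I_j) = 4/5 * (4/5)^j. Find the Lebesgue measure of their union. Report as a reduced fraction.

By countable additivity of the Lebesgue measure on pairwise disjoint measurable sets,
  m(union_{j >= 0} I_j) = sum_{j >= 0} m(I_j) = sum_{j >= 0} a * r^j,
  with a = 4/5 and r = 4/5.
Since 0 < r = 4/5 < 1, the geometric series converges:
  sum_{j >= 0} a * r^j = a / (1 - r).
  = 4/5 / (1 - 4/5)
  = 4/5 / (1/5)
  = 4.

4


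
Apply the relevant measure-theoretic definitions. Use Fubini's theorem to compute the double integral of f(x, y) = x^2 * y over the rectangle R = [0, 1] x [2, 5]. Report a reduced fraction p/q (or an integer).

f(x, y) is a tensor product of a function of x and a function of y, and both factors are bounded continuous (hence Lebesgue integrable) on the rectangle, so Fubini's theorem applies:
  integral_R f d(m x m) = (integral_a1^b1 x^2 dx) * (integral_a2^b2 y dy).
Inner integral in x: integral_{0}^{1} x^2 dx = (1^3 - 0^3)/3
  = 1/3.
Inner integral in y: integral_{2}^{5} y dy = (5^2 - 2^2)/2
  = 21/2.
Product: (1/3) * (21/2) = 7/2.

7/2


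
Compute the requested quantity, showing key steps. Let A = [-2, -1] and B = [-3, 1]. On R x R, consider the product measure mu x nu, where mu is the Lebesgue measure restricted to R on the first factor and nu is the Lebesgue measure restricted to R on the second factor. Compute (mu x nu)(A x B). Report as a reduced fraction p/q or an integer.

For a measurable rectangle A x B, the product measure satisfies
  (mu x nu)(A x B) = mu(A) * nu(B).
  mu(A) = 1.
  nu(B) = 4.
  (mu x nu)(A x B) = 1 * 4 = 4.

4


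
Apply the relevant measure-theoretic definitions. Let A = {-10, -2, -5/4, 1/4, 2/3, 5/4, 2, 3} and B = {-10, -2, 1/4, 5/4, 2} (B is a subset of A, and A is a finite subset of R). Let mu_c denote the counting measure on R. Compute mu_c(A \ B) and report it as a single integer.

Counting measure assigns mu_c(E) = |E| (number of elements) when E is finite. For B subset A, A \ B is the set of elements of A not in B, so |A \ B| = |A| - |B|.
|A| = 8, |B| = 5, so mu_c(A \ B) = 8 - 5 = 3.

3


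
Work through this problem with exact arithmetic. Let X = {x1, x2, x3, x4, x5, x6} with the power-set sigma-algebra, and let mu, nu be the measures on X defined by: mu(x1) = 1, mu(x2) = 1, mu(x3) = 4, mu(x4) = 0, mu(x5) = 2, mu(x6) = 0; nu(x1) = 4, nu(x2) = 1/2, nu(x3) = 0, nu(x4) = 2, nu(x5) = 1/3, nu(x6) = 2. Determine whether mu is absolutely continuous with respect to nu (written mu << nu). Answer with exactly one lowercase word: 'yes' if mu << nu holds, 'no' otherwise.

mu << nu means: every nu-null measurable set is also mu-null; equivalently, for every atom x, if nu({x}) = 0 then mu({x}) = 0.
Checking each atom:
  x1: nu = 4 > 0 -> no constraint.
  x2: nu = 1/2 > 0 -> no constraint.
  x3: nu = 0, mu = 4 > 0 -> violates mu << nu.
  x4: nu = 2 > 0 -> no constraint.
  x5: nu = 1/3 > 0 -> no constraint.
  x6: nu = 2 > 0 -> no constraint.
The atom(s) x3 violate the condition (nu = 0 but mu > 0). Therefore mu is NOT absolutely continuous w.r.t. nu.

no


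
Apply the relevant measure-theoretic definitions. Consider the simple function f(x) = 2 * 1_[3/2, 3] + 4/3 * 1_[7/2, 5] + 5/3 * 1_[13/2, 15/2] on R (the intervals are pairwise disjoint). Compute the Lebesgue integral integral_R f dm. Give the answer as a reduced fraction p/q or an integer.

For a simple function f = sum_i c_i * 1_{A_i} with disjoint A_i,
  integral f dm = sum_i c_i * m(A_i).
Lengths of the A_i:
  m(A_1) = 3 - 3/2 = 3/2.
  m(A_2) = 5 - 7/2 = 3/2.
  m(A_3) = 15/2 - 13/2 = 1.
Contributions c_i * m(A_i):
  (2) * (3/2) = 3.
  (4/3) * (3/2) = 2.
  (5/3) * (1) = 5/3.
Total: 3 + 2 + 5/3 = 20/3.

20/3


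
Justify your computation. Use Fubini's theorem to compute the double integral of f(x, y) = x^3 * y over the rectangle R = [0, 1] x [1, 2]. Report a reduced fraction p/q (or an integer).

f(x, y) is a tensor product of a function of x and a function of y, and both factors are bounded continuous (hence Lebesgue integrable) on the rectangle, so Fubini's theorem applies:
  integral_R f d(m x m) = (integral_a1^b1 x^3 dx) * (integral_a2^b2 y dy).
Inner integral in x: integral_{0}^{1} x^3 dx = (1^4 - 0^4)/4
  = 1/4.
Inner integral in y: integral_{1}^{2} y dy = (2^2 - 1^2)/2
  = 3/2.
Product: (1/4) * (3/2) = 3/8.

3/8


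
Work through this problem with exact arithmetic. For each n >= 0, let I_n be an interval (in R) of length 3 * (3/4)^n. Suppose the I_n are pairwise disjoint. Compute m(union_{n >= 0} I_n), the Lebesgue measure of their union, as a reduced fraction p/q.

By countable additivity of the Lebesgue measure on pairwise disjoint measurable sets,
  m(union_{n >= 0} I_n) = sum_{n >= 0} m(I_n) = sum_{n >= 0} a * r^n,
  with a = 3 and r = 3/4.
Since 0 < r = 3/4 < 1, the geometric series converges:
  sum_{n >= 0} a * r^n = a / (1 - r).
  = 3 / (1 - 3/4)
  = 3 / (1/4)
  = 12.

12


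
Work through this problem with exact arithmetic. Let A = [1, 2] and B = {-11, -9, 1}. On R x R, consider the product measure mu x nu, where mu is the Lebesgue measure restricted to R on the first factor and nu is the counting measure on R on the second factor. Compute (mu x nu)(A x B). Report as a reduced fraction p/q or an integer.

For a measurable rectangle A x B, the product measure satisfies
  (mu x nu)(A x B) = mu(A) * nu(B).
  mu(A) = 1.
  nu(B) = 3.
  (mu x nu)(A x B) = 1 * 3 = 3.

3


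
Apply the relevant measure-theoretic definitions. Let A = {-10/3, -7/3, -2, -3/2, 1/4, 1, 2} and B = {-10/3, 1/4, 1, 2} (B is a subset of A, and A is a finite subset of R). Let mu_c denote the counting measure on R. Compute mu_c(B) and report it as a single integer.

Counting measure assigns mu_c(E) = |E| (number of elements) when E is finite.
B has 4 element(s), so mu_c(B) = 4.

4


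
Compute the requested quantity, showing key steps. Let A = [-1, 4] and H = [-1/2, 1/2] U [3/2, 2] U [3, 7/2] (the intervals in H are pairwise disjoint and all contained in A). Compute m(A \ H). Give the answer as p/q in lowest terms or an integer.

The ambient interval has length m(A) = 4 - (-1) = 5.
Since the holes are disjoint and sit inside A, by finite additivity
  m(H) = sum_i (b_i - a_i), and m(A \ H) = m(A) - m(H).
Computing the hole measures:
  m(H_1) = 1/2 - (-1/2) = 1.
  m(H_2) = 2 - 3/2 = 1/2.
  m(H_3) = 7/2 - 3 = 1/2.
Summed: m(H) = 1 + 1/2 + 1/2 = 2.
So m(A \ H) = 5 - 2 = 3.

3


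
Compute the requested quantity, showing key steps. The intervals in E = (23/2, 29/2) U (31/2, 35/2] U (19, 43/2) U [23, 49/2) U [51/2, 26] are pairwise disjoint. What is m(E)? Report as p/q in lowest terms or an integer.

For pairwise disjoint intervals, m(union_i I_i) = sum_i m(I_i),
and m is invariant under swapping open/closed endpoints (single points have measure 0).
So m(E) = sum_i (b_i - a_i).
  I_1 has length 29/2 - 23/2 = 3.
  I_2 has length 35/2 - 31/2 = 2.
  I_3 has length 43/2 - 19 = 5/2.
  I_4 has length 49/2 - 23 = 3/2.
  I_5 has length 26 - 51/2 = 1/2.
Summing:
  m(E) = 3 + 2 + 5/2 + 3/2 + 1/2 = 19/2.

19/2


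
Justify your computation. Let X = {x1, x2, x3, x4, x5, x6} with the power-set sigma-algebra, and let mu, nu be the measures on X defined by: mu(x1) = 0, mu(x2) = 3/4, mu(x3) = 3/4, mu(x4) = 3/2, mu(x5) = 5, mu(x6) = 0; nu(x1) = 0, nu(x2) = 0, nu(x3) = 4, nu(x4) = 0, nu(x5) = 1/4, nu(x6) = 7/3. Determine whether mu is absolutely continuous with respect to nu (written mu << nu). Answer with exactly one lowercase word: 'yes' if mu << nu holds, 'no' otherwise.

mu << nu means: every nu-null measurable set is also mu-null; equivalently, for every atom x, if nu({x}) = 0 then mu({x}) = 0.
Checking each atom:
  x1: nu = 0, mu = 0 -> consistent with mu << nu.
  x2: nu = 0, mu = 3/4 > 0 -> violates mu << nu.
  x3: nu = 4 > 0 -> no constraint.
  x4: nu = 0, mu = 3/2 > 0 -> violates mu << nu.
  x5: nu = 1/4 > 0 -> no constraint.
  x6: nu = 7/3 > 0 -> no constraint.
The atom(s) x2, x4 violate the condition (nu = 0 but mu > 0). Therefore mu is NOT absolutely continuous w.r.t. nu.

no


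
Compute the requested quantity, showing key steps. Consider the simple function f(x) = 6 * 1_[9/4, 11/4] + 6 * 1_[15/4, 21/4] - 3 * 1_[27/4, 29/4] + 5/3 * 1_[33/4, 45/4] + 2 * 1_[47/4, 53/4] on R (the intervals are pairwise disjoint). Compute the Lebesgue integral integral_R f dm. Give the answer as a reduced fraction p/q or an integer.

For a simple function f = sum_i c_i * 1_{A_i} with disjoint A_i,
  integral f dm = sum_i c_i * m(A_i).
Lengths of the A_i:
  m(A_1) = 11/4 - 9/4 = 1/2.
  m(A_2) = 21/4 - 15/4 = 3/2.
  m(A_3) = 29/4 - 27/4 = 1/2.
  m(A_4) = 45/4 - 33/4 = 3.
  m(A_5) = 53/4 - 47/4 = 3/2.
Contributions c_i * m(A_i):
  (6) * (1/2) = 3.
  (6) * (3/2) = 9.
  (-3) * (1/2) = -3/2.
  (5/3) * (3) = 5.
  (2) * (3/2) = 3.
Total: 3 + 9 - 3/2 + 5 + 3 = 37/2.

37/2


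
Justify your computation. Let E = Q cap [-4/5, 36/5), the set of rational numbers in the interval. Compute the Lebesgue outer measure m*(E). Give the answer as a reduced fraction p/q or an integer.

The set Q cap [-4/5, 36/5) is countable (a subset of the countable set Q). Lebesgue outer measure of any countable set is 0: each singleton {q} has m*({q}) = 0, and by countable subadditivity m*(union_k {q_k}) <= sum_k m*({q_k}) = sum_k 0 = 0. The reverse inequality m*(E) >= 0 is automatic. So m*(Q cap [-4/5, 36/5)) = 0.

0


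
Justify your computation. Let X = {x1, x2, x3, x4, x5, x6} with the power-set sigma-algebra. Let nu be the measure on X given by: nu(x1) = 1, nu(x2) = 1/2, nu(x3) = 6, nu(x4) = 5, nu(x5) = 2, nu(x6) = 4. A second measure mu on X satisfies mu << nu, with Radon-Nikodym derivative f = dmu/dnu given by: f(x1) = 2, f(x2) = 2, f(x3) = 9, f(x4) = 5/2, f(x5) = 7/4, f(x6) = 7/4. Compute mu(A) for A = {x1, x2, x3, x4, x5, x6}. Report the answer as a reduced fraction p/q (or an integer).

By the defining property of the Radon-Nikodym derivative, for every measurable set A,
  mu(A) = integral_A f dnu.
Since nu is a discrete measure concentrated on the atoms of X, the integral over A reduces to the sum
  mu(A) = sum_{x in A} f(x) * nu({x}).
Computing each term:
  x1: f(x1) * nu(x1) = 2 * 1 = 2.
  x2: f(x2) * nu(x2) = 2 * 1/2 = 1.
  x3: f(x3) * nu(x3) = 9 * 6 = 54.
  x4: f(x4) * nu(x4) = 5/2 * 5 = 25/2.
  x5: f(x5) * nu(x5) = 7/4 * 2 = 7/2.
  x6: f(x6) * nu(x6) = 7/4 * 4 = 7.
Summing: mu(A) = 2 + 1 + 54 + 25/2 + 7/2 + 7 = 80.

80


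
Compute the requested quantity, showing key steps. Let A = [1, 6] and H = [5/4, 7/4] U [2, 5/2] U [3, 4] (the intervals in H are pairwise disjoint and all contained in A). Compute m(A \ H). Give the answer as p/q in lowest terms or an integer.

The ambient interval has length m(A) = 6 - 1 = 5.
Since the holes are disjoint and sit inside A, by finite additivity
  m(H) = sum_i (b_i - a_i), and m(A \ H) = m(A) - m(H).
Computing the hole measures:
  m(H_1) = 7/4 - 5/4 = 1/2.
  m(H_2) = 5/2 - 2 = 1/2.
  m(H_3) = 4 - 3 = 1.
Summed: m(H) = 1/2 + 1/2 + 1 = 2.
So m(A \ H) = 5 - 2 = 3.

3


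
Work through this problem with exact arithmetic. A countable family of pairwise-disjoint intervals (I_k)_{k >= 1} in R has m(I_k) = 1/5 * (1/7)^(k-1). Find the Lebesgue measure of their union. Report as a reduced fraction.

By countable additivity of the Lebesgue measure on pairwise disjoint measurable sets,
  m(union_{k >= 1} I_k) = sum_{k >= 1} m(I_k) = sum_{k >= 1} a * r^(k-1),
  with a = 1/5 and r = 1/7.
Since 0 < r = 1/7 < 1, the geometric series converges:
  sum_{k >= 1} a * r^(k-1) = a / (1 - r).
  = 1/5 / (1 - 1/7)
  = 1/5 / (6/7)
  = 7/30.

7/30


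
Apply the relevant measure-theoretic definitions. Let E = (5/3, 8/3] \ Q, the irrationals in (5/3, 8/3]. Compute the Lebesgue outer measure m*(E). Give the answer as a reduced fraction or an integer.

The interval I = (5/3, 8/3] has m(I) = 8/3 - 5/3 = 1 (endpoints are measure-zero, so open/closed/half-open agree). Write I = (I cap Q) u (I \ Q). The rationals in I are countable, so m*(I cap Q) = 0 (cover each rational by intervals whose total length is arbitrarily small). By countable subadditivity m*(I) <= m*(I cap Q) + m*(I \ Q), hence m*(I \ Q) >= m(I) = 1. The reverse inequality m*(I \ Q) <= m*(I) = 1 is trivial since (I \ Q) is a subset of I. Therefore m*(I \ Q) = 1.

1


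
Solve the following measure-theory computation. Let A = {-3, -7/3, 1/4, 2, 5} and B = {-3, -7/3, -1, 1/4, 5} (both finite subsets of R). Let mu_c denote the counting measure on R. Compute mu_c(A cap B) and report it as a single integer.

Counting measure on a finite set equals cardinality. mu_c(A cap B) = |A cap B| (elements appearing in both).
Enumerating the elements of A that also lie in B gives 4 element(s).
So mu_c(A cap B) = 4.

4


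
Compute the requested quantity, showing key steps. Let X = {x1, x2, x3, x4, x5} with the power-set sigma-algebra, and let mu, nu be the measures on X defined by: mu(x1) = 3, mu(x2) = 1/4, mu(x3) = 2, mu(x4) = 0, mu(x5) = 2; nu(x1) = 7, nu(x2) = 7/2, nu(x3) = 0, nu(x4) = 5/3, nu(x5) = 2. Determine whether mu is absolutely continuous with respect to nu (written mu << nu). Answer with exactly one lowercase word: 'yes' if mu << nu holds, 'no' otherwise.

mu << nu means: every nu-null measurable set is also mu-null; equivalently, for every atom x, if nu({x}) = 0 then mu({x}) = 0.
Checking each atom:
  x1: nu = 7 > 0 -> no constraint.
  x2: nu = 7/2 > 0 -> no constraint.
  x3: nu = 0, mu = 2 > 0 -> violates mu << nu.
  x4: nu = 5/3 > 0 -> no constraint.
  x5: nu = 2 > 0 -> no constraint.
The atom(s) x3 violate the condition (nu = 0 but mu > 0). Therefore mu is NOT absolutely continuous w.r.t. nu.

no


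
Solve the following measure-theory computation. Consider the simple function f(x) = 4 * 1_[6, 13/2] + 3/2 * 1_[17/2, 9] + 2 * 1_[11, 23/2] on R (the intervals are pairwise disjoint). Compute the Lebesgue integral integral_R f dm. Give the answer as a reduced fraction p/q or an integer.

For a simple function f = sum_i c_i * 1_{A_i} with disjoint A_i,
  integral f dm = sum_i c_i * m(A_i).
Lengths of the A_i:
  m(A_1) = 13/2 - 6 = 1/2.
  m(A_2) = 9 - 17/2 = 1/2.
  m(A_3) = 23/2 - 11 = 1/2.
Contributions c_i * m(A_i):
  (4) * (1/2) = 2.
  (3/2) * (1/2) = 3/4.
  (2) * (1/2) = 1.
Total: 2 + 3/4 + 1 = 15/4.

15/4


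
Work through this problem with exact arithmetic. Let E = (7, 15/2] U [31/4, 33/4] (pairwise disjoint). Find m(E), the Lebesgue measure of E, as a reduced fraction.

For pairwise disjoint intervals, m(union_i I_i) = sum_i m(I_i),
and m is invariant under swapping open/closed endpoints (single points have measure 0).
So m(E) = sum_i (b_i - a_i).
  I_1 has length 15/2 - 7 = 1/2.
  I_2 has length 33/4 - 31/4 = 1/2.
Summing:
  m(E) = 1/2 + 1/2 = 1.

1


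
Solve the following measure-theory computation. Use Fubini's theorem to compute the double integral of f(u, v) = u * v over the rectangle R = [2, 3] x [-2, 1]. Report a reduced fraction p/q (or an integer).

f(u, v) is a tensor product of a function of u and a function of v, and both factors are bounded continuous (hence Lebesgue integrable) on the rectangle, so Fubini's theorem applies:
  integral_R f d(m x m) = (integral_a1^b1 u du) * (integral_a2^b2 v dv).
Inner integral in u: integral_{2}^{3} u du = (3^2 - 2^2)/2
  = 5/2.
Inner integral in v: integral_{-2}^{1} v dv = (1^2 - (-2)^2)/2
  = -3/2.
Product: (5/2) * (-3/2) = -15/4.

-15/4


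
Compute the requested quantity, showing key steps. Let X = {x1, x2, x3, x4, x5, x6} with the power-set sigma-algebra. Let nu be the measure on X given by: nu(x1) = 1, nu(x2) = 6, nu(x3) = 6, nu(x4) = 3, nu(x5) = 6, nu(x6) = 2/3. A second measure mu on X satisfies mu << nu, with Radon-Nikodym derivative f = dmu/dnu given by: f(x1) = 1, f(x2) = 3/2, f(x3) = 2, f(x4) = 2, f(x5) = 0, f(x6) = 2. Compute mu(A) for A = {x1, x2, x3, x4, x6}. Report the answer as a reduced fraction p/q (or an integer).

By the defining property of the Radon-Nikodym derivative, for every measurable set A,
  mu(A) = integral_A f dnu.
Since nu is a discrete measure concentrated on the atoms of X, the integral over A reduces to the sum
  mu(A) = sum_{x in A} f(x) * nu({x}).
Computing each term:
  x1: f(x1) * nu(x1) = 1 * 1 = 1.
  x2: f(x2) * nu(x2) = 3/2 * 6 = 9.
  x3: f(x3) * nu(x3) = 2 * 6 = 12.
  x4: f(x4) * nu(x4) = 2 * 3 = 6.
  x6: f(x6) * nu(x6) = 2 * 2/3 = 4/3.
Summing: mu(A) = 1 + 9 + 12 + 6 + 4/3 = 88/3.

88/3


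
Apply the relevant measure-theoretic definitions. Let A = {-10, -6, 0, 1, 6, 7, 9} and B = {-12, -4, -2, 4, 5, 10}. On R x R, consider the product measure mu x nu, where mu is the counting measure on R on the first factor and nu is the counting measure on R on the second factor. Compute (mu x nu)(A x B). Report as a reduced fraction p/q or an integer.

For a measurable rectangle A x B, the product measure satisfies
  (mu x nu)(A x B) = mu(A) * nu(B).
  mu(A) = 7.
  nu(B) = 6.
  (mu x nu)(A x B) = 7 * 6 = 42.

42


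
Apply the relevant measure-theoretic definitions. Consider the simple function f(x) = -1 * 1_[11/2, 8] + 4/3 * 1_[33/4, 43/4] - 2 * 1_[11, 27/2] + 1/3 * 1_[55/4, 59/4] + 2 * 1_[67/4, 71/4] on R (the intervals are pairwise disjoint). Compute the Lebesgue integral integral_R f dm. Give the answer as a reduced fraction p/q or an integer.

For a simple function f = sum_i c_i * 1_{A_i} with disjoint A_i,
  integral f dm = sum_i c_i * m(A_i).
Lengths of the A_i:
  m(A_1) = 8 - 11/2 = 5/2.
  m(A_2) = 43/4 - 33/4 = 5/2.
  m(A_3) = 27/2 - 11 = 5/2.
  m(A_4) = 59/4 - 55/4 = 1.
  m(A_5) = 71/4 - 67/4 = 1.
Contributions c_i * m(A_i):
  (-1) * (5/2) = -5/2.
  (4/3) * (5/2) = 10/3.
  (-2) * (5/2) = -5.
  (1/3) * (1) = 1/3.
  (2) * (1) = 2.
Total: -5/2 + 10/3 - 5 + 1/3 + 2 = -11/6.

-11/6


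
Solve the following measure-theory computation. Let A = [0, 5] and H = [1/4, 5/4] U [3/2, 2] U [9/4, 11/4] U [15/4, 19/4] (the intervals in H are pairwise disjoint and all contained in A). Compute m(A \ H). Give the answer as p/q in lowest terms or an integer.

The ambient interval has length m(A) = 5 - 0 = 5.
Since the holes are disjoint and sit inside A, by finite additivity
  m(H) = sum_i (b_i - a_i), and m(A \ H) = m(A) - m(H).
Computing the hole measures:
  m(H_1) = 5/4 - 1/4 = 1.
  m(H_2) = 2 - 3/2 = 1/2.
  m(H_3) = 11/4 - 9/4 = 1/2.
  m(H_4) = 19/4 - 15/4 = 1.
Summed: m(H) = 1 + 1/2 + 1/2 + 1 = 3.
So m(A \ H) = 5 - 3 = 2.

2


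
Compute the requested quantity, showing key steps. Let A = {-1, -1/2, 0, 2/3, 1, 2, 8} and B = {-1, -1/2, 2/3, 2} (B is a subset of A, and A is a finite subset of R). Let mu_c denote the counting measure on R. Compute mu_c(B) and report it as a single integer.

Counting measure assigns mu_c(E) = |E| (number of elements) when E is finite.
B has 4 element(s), so mu_c(B) = 4.

4


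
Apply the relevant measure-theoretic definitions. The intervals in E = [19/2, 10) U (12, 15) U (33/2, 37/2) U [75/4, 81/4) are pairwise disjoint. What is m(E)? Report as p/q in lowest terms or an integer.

For pairwise disjoint intervals, m(union_i I_i) = sum_i m(I_i),
and m is invariant under swapping open/closed endpoints (single points have measure 0).
So m(E) = sum_i (b_i - a_i).
  I_1 has length 10 - 19/2 = 1/2.
  I_2 has length 15 - 12 = 3.
  I_3 has length 37/2 - 33/2 = 2.
  I_4 has length 81/4 - 75/4 = 3/2.
Summing:
  m(E) = 1/2 + 3 + 2 + 3/2 = 7.

7


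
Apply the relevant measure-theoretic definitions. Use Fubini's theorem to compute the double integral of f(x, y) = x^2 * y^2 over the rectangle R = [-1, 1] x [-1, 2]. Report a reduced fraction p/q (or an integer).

f(x, y) is a tensor product of a function of x and a function of y, and both factors are bounded continuous (hence Lebesgue integrable) on the rectangle, so Fubini's theorem applies:
  integral_R f d(m x m) = (integral_a1^b1 x^2 dx) * (integral_a2^b2 y^2 dy).
Inner integral in x: integral_{-1}^{1} x^2 dx = (1^3 - (-1)^3)/3
  = 2/3.
Inner integral in y: integral_{-1}^{2} y^2 dy = (2^3 - (-1)^3)/3
  = 3.
Product: (2/3) * (3) = 2.

2


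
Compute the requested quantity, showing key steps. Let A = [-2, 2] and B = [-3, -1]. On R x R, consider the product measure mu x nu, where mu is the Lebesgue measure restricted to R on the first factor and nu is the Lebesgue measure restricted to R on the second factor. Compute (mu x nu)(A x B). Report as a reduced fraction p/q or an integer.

For a measurable rectangle A x B, the product measure satisfies
  (mu x nu)(A x B) = mu(A) * nu(B).
  mu(A) = 4.
  nu(B) = 2.
  (mu x nu)(A x B) = 4 * 2 = 8.

8


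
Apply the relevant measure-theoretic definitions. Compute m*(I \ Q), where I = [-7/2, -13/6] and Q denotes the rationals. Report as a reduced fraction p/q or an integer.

The interval I = [-7/2, -13/6] has m(I) = -13/6 - (-7/2) = 4/3 (endpoints are measure-zero, so open/closed/half-open agree). Write I = (I cap Q) u (I \ Q). The rationals in I are countable, so m*(I cap Q) = 0 (cover each rational by intervals whose total length is arbitrarily small). By countable subadditivity m*(I) <= m*(I cap Q) + m*(I \ Q), hence m*(I \ Q) >= m(I) = 4/3. The reverse inequality m*(I \ Q) <= m*(I) = 4/3 is trivial since (I \ Q) is a subset of I. Therefore m*(I \ Q) = 4/3.

4/3


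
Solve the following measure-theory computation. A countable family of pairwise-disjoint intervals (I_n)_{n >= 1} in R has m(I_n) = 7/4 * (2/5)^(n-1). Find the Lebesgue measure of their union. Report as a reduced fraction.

By countable additivity of the Lebesgue measure on pairwise disjoint measurable sets,
  m(union_{n >= 1} I_n) = sum_{n >= 1} m(I_n) = sum_{n >= 1} a * r^(n-1),
  with a = 7/4 and r = 2/5.
Since 0 < r = 2/5 < 1, the geometric series converges:
  sum_{n >= 1} a * r^(n-1) = a / (1 - r).
  = 7/4 / (1 - 2/5)
  = 7/4 / (3/5)
  = 35/12.

35/12


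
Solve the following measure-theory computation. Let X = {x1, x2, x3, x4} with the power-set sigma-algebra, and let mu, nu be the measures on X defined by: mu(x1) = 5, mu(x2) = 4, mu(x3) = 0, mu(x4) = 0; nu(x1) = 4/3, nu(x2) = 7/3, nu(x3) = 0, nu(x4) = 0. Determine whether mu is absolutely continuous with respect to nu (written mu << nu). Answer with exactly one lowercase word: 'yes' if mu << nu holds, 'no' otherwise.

mu << nu means: every nu-null measurable set is also mu-null; equivalently, for every atom x, if nu({x}) = 0 then mu({x}) = 0.
Checking each atom:
  x1: nu = 4/3 > 0 -> no constraint.
  x2: nu = 7/3 > 0 -> no constraint.
  x3: nu = 0, mu = 0 -> consistent with mu << nu.
  x4: nu = 0, mu = 0 -> consistent with mu << nu.
No atom violates the condition. Therefore mu << nu.

yes


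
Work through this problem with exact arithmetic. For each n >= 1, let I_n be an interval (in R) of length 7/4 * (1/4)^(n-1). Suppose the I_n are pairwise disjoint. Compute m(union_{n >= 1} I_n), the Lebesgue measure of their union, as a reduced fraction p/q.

By countable additivity of the Lebesgue measure on pairwise disjoint measurable sets,
  m(union_{n >= 1} I_n) = sum_{n >= 1} m(I_n) = sum_{n >= 1} a * r^(n-1),
  with a = 7/4 and r = 1/4.
Since 0 < r = 1/4 < 1, the geometric series converges:
  sum_{n >= 1} a * r^(n-1) = a / (1 - r).
  = 7/4 / (1 - 1/4)
  = 7/4 / (3/4)
  = 7/3.

7/3


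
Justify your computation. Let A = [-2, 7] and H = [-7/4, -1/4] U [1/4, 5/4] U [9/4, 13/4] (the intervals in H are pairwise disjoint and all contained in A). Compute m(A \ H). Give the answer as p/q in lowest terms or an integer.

The ambient interval has length m(A) = 7 - (-2) = 9.
Since the holes are disjoint and sit inside A, by finite additivity
  m(H) = sum_i (b_i - a_i), and m(A \ H) = m(A) - m(H).
Computing the hole measures:
  m(H_1) = -1/4 - (-7/4) = 3/2.
  m(H_2) = 5/4 - 1/4 = 1.
  m(H_3) = 13/4 - 9/4 = 1.
Summed: m(H) = 3/2 + 1 + 1 = 7/2.
So m(A \ H) = 9 - 7/2 = 11/2.

11/2


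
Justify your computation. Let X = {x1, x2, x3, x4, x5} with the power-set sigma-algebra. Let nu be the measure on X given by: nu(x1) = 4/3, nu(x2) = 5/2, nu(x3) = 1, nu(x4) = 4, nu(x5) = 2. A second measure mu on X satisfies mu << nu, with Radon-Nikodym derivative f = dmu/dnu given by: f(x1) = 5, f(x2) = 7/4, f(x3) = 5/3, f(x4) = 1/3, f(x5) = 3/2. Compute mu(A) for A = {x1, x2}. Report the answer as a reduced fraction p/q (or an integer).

By the defining property of the Radon-Nikodym derivative, for every measurable set A,
  mu(A) = integral_A f dnu.
Since nu is a discrete measure concentrated on the atoms of X, the integral over A reduces to the sum
  mu(A) = sum_{x in A} f(x) * nu({x}).
Computing each term:
  x1: f(x1) * nu(x1) = 5 * 4/3 = 20/3.
  x2: f(x2) * nu(x2) = 7/4 * 5/2 = 35/8.
Summing: mu(A) = 20/3 + 35/8 = 265/24.

265/24


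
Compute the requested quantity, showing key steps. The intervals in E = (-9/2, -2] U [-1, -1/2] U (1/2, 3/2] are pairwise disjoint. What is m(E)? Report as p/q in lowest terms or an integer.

For pairwise disjoint intervals, m(union_i I_i) = sum_i m(I_i),
and m is invariant under swapping open/closed endpoints (single points have measure 0).
So m(E) = sum_i (b_i - a_i).
  I_1 has length -2 - (-9/2) = 5/2.
  I_2 has length -1/2 - (-1) = 1/2.
  I_3 has length 3/2 - 1/2 = 1.
Summing:
  m(E) = 5/2 + 1/2 + 1 = 4.

4


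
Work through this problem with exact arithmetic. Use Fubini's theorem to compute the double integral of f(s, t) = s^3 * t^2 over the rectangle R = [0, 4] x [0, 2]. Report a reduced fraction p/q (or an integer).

f(s, t) is a tensor product of a function of s and a function of t, and both factors are bounded continuous (hence Lebesgue integrable) on the rectangle, so Fubini's theorem applies:
  integral_R f d(m x m) = (integral_a1^b1 s^3 ds) * (integral_a2^b2 t^2 dt).
Inner integral in s: integral_{0}^{4} s^3 ds = (4^4 - 0^4)/4
  = 64.
Inner integral in t: integral_{0}^{2} t^2 dt = (2^3 - 0^3)/3
  = 8/3.
Product: (64) * (8/3) = 512/3.

512/3


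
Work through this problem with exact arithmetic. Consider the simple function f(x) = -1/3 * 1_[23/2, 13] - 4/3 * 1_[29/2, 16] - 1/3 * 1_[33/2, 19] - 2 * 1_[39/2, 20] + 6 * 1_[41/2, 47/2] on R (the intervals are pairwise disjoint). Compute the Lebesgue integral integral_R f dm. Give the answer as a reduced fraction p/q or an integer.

For a simple function f = sum_i c_i * 1_{A_i} with disjoint A_i,
  integral f dm = sum_i c_i * m(A_i).
Lengths of the A_i:
  m(A_1) = 13 - 23/2 = 3/2.
  m(A_2) = 16 - 29/2 = 3/2.
  m(A_3) = 19 - 33/2 = 5/2.
  m(A_4) = 20 - 39/2 = 1/2.
  m(A_5) = 47/2 - 41/2 = 3.
Contributions c_i * m(A_i):
  (-1/3) * (3/2) = -1/2.
  (-4/3) * (3/2) = -2.
  (-1/3) * (5/2) = -5/6.
  (-2) * (1/2) = -1.
  (6) * (3) = 18.
Total: -1/2 - 2 - 5/6 - 1 + 18 = 41/3.

41/3


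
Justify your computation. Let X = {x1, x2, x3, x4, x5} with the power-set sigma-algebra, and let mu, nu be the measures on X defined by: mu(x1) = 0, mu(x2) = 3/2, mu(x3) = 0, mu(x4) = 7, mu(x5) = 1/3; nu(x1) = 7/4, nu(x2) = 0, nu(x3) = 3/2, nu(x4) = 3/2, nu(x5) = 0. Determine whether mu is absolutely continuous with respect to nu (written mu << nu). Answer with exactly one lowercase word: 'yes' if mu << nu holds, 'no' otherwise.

mu << nu means: every nu-null measurable set is also mu-null; equivalently, for every atom x, if nu({x}) = 0 then mu({x}) = 0.
Checking each atom:
  x1: nu = 7/4 > 0 -> no constraint.
  x2: nu = 0, mu = 3/2 > 0 -> violates mu << nu.
  x3: nu = 3/2 > 0 -> no constraint.
  x4: nu = 3/2 > 0 -> no constraint.
  x5: nu = 0, mu = 1/3 > 0 -> violates mu << nu.
The atom(s) x2, x5 violate the condition (nu = 0 but mu > 0). Therefore mu is NOT absolutely continuous w.r.t. nu.

no


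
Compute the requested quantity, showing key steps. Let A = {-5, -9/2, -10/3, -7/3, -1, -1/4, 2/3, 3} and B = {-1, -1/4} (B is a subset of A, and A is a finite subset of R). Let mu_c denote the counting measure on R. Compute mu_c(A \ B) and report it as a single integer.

Counting measure assigns mu_c(E) = |E| (number of elements) when E is finite. For B subset A, A \ B is the set of elements of A not in B, so |A \ B| = |A| - |B|.
|A| = 8, |B| = 2, so mu_c(A \ B) = 8 - 2 = 6.

6


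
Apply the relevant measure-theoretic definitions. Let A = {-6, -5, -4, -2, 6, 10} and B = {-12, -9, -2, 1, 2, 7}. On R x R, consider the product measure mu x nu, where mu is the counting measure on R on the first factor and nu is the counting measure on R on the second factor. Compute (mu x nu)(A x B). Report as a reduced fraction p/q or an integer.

For a measurable rectangle A x B, the product measure satisfies
  (mu x nu)(A x B) = mu(A) * nu(B).
  mu(A) = 6.
  nu(B) = 6.
  (mu x nu)(A x B) = 6 * 6 = 36.

36


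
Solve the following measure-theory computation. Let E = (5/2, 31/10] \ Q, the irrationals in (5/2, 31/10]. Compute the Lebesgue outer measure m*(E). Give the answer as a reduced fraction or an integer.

The interval I = (5/2, 31/10] has m(I) = 31/10 - 5/2 = 3/5 (endpoints are measure-zero, so open/closed/half-open agree). Write I = (I cap Q) u (I \ Q). The rationals in I are countable, so m*(I cap Q) = 0 (cover each rational by intervals whose total length is arbitrarily small). By countable subadditivity m*(I) <= m*(I cap Q) + m*(I \ Q), hence m*(I \ Q) >= m(I) = 3/5. The reverse inequality m*(I \ Q) <= m*(I) = 3/5 is trivial since (I \ Q) is a subset of I. Therefore m*(I \ Q) = 3/5.

3/5


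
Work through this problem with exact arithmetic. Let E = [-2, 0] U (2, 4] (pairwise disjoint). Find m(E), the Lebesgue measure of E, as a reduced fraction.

For pairwise disjoint intervals, m(union_i I_i) = sum_i m(I_i),
and m is invariant under swapping open/closed endpoints (single points have measure 0).
So m(E) = sum_i (b_i - a_i).
  I_1 has length 0 - (-2) = 2.
  I_2 has length 4 - 2 = 2.
Summing:
  m(E) = 2 + 2 = 4.

4


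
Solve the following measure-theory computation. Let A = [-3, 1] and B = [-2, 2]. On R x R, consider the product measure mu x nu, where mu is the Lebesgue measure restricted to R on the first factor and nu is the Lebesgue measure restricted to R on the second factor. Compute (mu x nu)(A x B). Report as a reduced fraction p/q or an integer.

For a measurable rectangle A x B, the product measure satisfies
  (mu x nu)(A x B) = mu(A) * nu(B).
  mu(A) = 4.
  nu(B) = 4.
  (mu x nu)(A x B) = 4 * 4 = 16.

16


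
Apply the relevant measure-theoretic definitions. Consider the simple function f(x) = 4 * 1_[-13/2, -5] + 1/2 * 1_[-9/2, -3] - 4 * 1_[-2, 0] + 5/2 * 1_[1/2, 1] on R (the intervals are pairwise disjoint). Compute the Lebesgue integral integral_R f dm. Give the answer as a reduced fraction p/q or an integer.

For a simple function f = sum_i c_i * 1_{A_i} with disjoint A_i,
  integral f dm = sum_i c_i * m(A_i).
Lengths of the A_i:
  m(A_1) = -5 - (-13/2) = 3/2.
  m(A_2) = -3 - (-9/2) = 3/2.
  m(A_3) = 0 - (-2) = 2.
  m(A_4) = 1 - 1/2 = 1/2.
Contributions c_i * m(A_i):
  (4) * (3/2) = 6.
  (1/2) * (3/2) = 3/4.
  (-4) * (2) = -8.
  (5/2) * (1/2) = 5/4.
Total: 6 + 3/4 - 8 + 5/4 = 0.

0


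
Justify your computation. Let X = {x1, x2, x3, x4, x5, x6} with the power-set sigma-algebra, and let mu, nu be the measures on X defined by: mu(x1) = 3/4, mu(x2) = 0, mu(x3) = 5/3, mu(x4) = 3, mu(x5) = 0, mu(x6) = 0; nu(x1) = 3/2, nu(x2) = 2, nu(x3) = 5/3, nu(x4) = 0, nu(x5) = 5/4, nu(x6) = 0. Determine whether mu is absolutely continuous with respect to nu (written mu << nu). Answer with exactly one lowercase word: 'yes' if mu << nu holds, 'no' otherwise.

mu << nu means: every nu-null measurable set is also mu-null; equivalently, for every atom x, if nu({x}) = 0 then mu({x}) = 0.
Checking each atom:
  x1: nu = 3/2 > 0 -> no constraint.
  x2: nu = 2 > 0 -> no constraint.
  x3: nu = 5/3 > 0 -> no constraint.
  x4: nu = 0, mu = 3 > 0 -> violates mu << nu.
  x5: nu = 5/4 > 0 -> no constraint.
  x6: nu = 0, mu = 0 -> consistent with mu << nu.
The atom(s) x4 violate the condition (nu = 0 but mu > 0). Therefore mu is NOT absolutely continuous w.r.t. nu.

no


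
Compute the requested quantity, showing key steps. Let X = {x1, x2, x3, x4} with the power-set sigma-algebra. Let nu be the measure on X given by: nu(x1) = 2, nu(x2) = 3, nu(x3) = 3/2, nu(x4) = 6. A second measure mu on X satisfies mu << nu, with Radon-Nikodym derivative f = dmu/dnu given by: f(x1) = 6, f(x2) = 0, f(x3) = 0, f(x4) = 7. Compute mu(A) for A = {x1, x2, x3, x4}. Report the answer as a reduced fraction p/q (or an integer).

By the defining property of the Radon-Nikodym derivative, for every measurable set A,
  mu(A) = integral_A f dnu.
Since nu is a discrete measure concentrated on the atoms of X, the integral over A reduces to the sum
  mu(A) = sum_{x in A} f(x) * nu({x}).
Computing each term:
  x1: f(x1) * nu(x1) = 6 * 2 = 12.
  x2: f(x2) * nu(x2) = 0 * 3 = 0.
  x3: f(x3) * nu(x3) = 0 * 3/2 = 0.
  x4: f(x4) * nu(x4) = 7 * 6 = 42.
Summing: mu(A) = 12 + 0 + 0 + 42 = 54.

54


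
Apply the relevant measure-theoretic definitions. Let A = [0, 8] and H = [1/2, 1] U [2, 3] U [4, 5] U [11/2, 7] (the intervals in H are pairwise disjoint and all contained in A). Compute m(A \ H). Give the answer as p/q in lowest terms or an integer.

The ambient interval has length m(A) = 8 - 0 = 8.
Since the holes are disjoint and sit inside A, by finite additivity
  m(H) = sum_i (b_i - a_i), and m(A \ H) = m(A) - m(H).
Computing the hole measures:
  m(H_1) = 1 - 1/2 = 1/2.
  m(H_2) = 3 - 2 = 1.
  m(H_3) = 5 - 4 = 1.
  m(H_4) = 7 - 11/2 = 3/2.
Summed: m(H) = 1/2 + 1 + 1 + 3/2 = 4.
So m(A \ H) = 8 - 4 = 4.

4


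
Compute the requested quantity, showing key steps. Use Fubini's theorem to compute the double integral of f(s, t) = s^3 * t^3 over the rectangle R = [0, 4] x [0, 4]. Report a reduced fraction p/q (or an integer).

f(s, t) is a tensor product of a function of s and a function of t, and both factors are bounded continuous (hence Lebesgue integrable) on the rectangle, so Fubini's theorem applies:
  integral_R f d(m x m) = (integral_a1^b1 s^3 ds) * (integral_a2^b2 t^3 dt).
Inner integral in s: integral_{0}^{4} s^3 ds = (4^4 - 0^4)/4
  = 64.
Inner integral in t: integral_{0}^{4} t^3 dt = (4^4 - 0^4)/4
  = 64.
Product: (64) * (64) = 4096.

4096


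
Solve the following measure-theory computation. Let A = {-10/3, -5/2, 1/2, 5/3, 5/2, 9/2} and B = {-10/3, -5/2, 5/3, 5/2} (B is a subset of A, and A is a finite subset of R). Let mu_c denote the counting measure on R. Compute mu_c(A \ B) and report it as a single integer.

Counting measure assigns mu_c(E) = |E| (number of elements) when E is finite. For B subset A, A \ B is the set of elements of A not in B, so |A \ B| = |A| - |B|.
|A| = 6, |B| = 4, so mu_c(A \ B) = 6 - 4 = 2.

2


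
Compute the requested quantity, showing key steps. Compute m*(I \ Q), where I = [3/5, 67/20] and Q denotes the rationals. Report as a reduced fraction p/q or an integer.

The interval I = [3/5, 67/20] has m(I) = 67/20 - 3/5 = 11/4 (endpoints are measure-zero, so open/closed/half-open agree). Write I = (I cap Q) u (I \ Q). The rationals in I are countable, so m*(I cap Q) = 0 (cover each rational by intervals whose total length is arbitrarily small). By countable subadditivity m*(I) <= m*(I cap Q) + m*(I \ Q), hence m*(I \ Q) >= m(I) = 11/4. The reverse inequality m*(I \ Q) <= m*(I) = 11/4 is trivial since (I \ Q) is a subset of I. Therefore m*(I \ Q) = 11/4.

11/4


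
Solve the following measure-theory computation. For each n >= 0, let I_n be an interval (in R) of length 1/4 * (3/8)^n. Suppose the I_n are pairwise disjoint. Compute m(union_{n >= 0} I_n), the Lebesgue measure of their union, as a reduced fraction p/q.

By countable additivity of the Lebesgue measure on pairwise disjoint measurable sets,
  m(union_{n >= 0} I_n) = sum_{n >= 0} m(I_n) = sum_{n >= 0} a * r^n,
  with a = 1/4 and r = 3/8.
Since 0 < r = 3/8 < 1, the geometric series converges:
  sum_{n >= 0} a * r^n = a / (1 - r).
  = 1/4 / (1 - 3/8)
  = 1/4 / (5/8)
  = 2/5.

2/5


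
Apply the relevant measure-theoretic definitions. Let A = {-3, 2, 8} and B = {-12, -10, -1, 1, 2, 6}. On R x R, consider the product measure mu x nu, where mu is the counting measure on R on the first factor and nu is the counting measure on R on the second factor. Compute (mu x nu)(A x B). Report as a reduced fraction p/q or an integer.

For a measurable rectangle A x B, the product measure satisfies
  (mu x nu)(A x B) = mu(A) * nu(B).
  mu(A) = 3.
  nu(B) = 6.
  (mu x nu)(A x B) = 3 * 6 = 18.

18


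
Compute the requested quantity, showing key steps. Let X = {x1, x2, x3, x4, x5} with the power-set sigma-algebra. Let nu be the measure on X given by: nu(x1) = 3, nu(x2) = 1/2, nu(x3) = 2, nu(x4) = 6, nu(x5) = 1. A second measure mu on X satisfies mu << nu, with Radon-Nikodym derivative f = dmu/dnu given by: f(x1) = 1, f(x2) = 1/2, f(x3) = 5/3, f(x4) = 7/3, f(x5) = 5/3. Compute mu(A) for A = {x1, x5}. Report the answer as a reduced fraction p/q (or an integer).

By the defining property of the Radon-Nikodym derivative, for every measurable set A,
  mu(A) = integral_A f dnu.
Since nu is a discrete measure concentrated on the atoms of X, the integral over A reduces to the sum
  mu(A) = sum_{x in A} f(x) * nu({x}).
Computing each term:
  x1: f(x1) * nu(x1) = 1 * 3 = 3.
  x5: f(x5) * nu(x5) = 5/3 * 1 = 5/3.
Summing: mu(A) = 3 + 5/3 = 14/3.

14/3


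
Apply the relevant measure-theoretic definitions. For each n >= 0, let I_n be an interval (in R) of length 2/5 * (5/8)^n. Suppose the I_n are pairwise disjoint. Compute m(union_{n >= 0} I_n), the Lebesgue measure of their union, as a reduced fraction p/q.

By countable additivity of the Lebesgue measure on pairwise disjoint measurable sets,
  m(union_{n >= 0} I_n) = sum_{n >= 0} m(I_n) = sum_{n >= 0} a * r^n,
  with a = 2/5 and r = 5/8.
Since 0 < r = 5/8 < 1, the geometric series converges:
  sum_{n >= 0} a * r^n = a / (1 - r).
  = 2/5 / (1 - 5/8)
  = 2/5 / (3/8)
  = 16/15.

16/15


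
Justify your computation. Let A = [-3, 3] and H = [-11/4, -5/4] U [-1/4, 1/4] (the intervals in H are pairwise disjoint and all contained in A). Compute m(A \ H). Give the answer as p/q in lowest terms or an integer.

The ambient interval has length m(A) = 3 - (-3) = 6.
Since the holes are disjoint and sit inside A, by finite additivity
  m(H) = sum_i (b_i - a_i), and m(A \ H) = m(A) - m(H).
Computing the hole measures:
  m(H_1) = -5/4 - (-11/4) = 3/2.
  m(H_2) = 1/4 - (-1/4) = 1/2.
Summed: m(H) = 3/2 + 1/2 = 2.
So m(A \ H) = 6 - 2 = 4.

4


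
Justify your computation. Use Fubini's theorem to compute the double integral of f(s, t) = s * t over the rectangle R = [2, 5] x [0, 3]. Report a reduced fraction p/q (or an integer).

f(s, t) is a tensor product of a function of s and a function of t, and both factors are bounded continuous (hence Lebesgue integrable) on the rectangle, so Fubini's theorem applies:
  integral_R f d(m x m) = (integral_a1^b1 s ds) * (integral_a2^b2 t dt).
Inner integral in s: integral_{2}^{5} s ds = (5^2 - 2^2)/2
  = 21/2.
Inner integral in t: integral_{0}^{3} t dt = (3^2 - 0^2)/2
  = 9/2.
Product: (21/2) * (9/2) = 189/4.

189/4


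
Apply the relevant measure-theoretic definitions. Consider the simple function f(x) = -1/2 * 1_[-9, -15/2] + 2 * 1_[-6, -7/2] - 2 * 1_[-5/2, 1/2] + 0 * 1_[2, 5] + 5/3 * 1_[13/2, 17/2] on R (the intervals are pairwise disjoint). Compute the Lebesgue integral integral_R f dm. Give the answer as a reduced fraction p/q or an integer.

For a simple function f = sum_i c_i * 1_{A_i} with disjoint A_i,
  integral f dm = sum_i c_i * m(A_i).
Lengths of the A_i:
  m(A_1) = -15/2 - (-9) = 3/2.
  m(A_2) = -7/2 - (-6) = 5/2.
  m(A_3) = 1/2 - (-5/2) = 3.
  m(A_4) = 5 - 2 = 3.
  m(A_5) = 17/2 - 13/2 = 2.
Contributions c_i * m(A_i):
  (-1/2) * (3/2) = -3/4.
  (2) * (5/2) = 5.
  (-2) * (3) = -6.
  (0) * (3) = 0.
  (5/3) * (2) = 10/3.
Total: -3/4 + 5 - 6 + 0 + 10/3 = 19/12.

19/12
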